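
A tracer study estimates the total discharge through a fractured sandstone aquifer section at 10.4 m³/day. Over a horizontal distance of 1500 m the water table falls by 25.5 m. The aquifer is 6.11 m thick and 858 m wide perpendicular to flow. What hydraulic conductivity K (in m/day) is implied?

Cross-sectional area A = 858 × 6.11 = 5242 m².
Hydraulic gradient i = Δh / L = 25.5 / 1500 = 0.01700.
From Q = K·A·i, K = Q / (A·i) = 10.4 / (5242 × 0.01700) = 0.1167 m/day.

0.117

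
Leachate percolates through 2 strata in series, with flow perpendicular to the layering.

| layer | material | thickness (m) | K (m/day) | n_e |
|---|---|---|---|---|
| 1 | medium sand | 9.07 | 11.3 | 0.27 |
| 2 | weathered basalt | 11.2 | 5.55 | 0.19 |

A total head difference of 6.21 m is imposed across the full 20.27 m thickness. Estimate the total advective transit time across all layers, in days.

With flow normal to the layers, continuity requires the same specific discharge q through every layer.
Σ(b_i/K_i) = 9.07/11.3 + 11.2/5.55 = 2.821 d.
q = Δh / Σ(b_i/K_i) = 6.21 / 2.821 = 2.202 m/day.
In each layer the seepage velocity is v_i = q/n_i, so the layer transit time is t_i = b_i·n_i / q:
  layer 1 (medium sand): t_1 = 9.07 × 0.27 / 2.202 = 1.112 d
  layer 2 (weathered basalt): t_2 = 11.2 × 0.19 / 2.202 = 0.9666 d
Total t = Σ t_i = 2.079 days.

2.08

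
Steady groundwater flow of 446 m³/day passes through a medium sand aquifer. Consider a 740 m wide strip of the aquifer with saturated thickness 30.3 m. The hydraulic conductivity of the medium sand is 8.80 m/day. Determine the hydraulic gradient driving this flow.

Cross-sectional area A = 740 × 30.3 = 22422 m².
From Q = K·A·i, i = Q / (K·A) = 446 / (8.800 × 22422) = 0.002260.

0.00226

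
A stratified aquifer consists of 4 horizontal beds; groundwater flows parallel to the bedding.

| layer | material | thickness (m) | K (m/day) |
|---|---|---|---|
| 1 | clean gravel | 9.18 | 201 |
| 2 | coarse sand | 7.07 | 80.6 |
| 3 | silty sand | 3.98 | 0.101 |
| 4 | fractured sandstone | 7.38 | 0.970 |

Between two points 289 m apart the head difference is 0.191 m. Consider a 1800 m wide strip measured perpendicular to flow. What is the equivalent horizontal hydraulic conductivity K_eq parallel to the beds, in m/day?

Flow is parallel to layering, so each bed carries its own Darcy discharge and the transmissivities add.
Σ(K_i·b_i) = 201×9.18 + 80.6×7.07 + 0.101×3.98 + 0.970×7.38 = 2423 m²/day.
Total thickness b = 27.61 m, so K_eq = Σ(K_i·b_i)/b = 87.74 m/day.

87.7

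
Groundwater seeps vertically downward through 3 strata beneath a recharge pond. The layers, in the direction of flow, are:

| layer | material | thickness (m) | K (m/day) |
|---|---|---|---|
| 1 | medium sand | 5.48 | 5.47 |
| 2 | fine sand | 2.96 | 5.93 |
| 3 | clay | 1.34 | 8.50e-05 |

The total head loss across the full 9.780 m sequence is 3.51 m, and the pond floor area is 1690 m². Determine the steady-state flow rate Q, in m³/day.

Flow is perpendicular to layering, so the layers act in series and the equivalent K is the thickness-weighted harmonic mean.
Total thickness L = 5.48 + 2.96 + 1.34 = 9.780 m.
Σ(b_i/K_i) = 5.48/5.47 + 2.96/5.93 + 1.34/8.50e-05 = 15766 d.
K_eq = L / Σ(b_i/K_i) = 9.780 / 15766 = 0.0006203 m/day.
Q = K_eq · A · (Δh/L) = 0.0006203 × 1690 × (3.51/9.780) = 0.3762 m³/day.

0.376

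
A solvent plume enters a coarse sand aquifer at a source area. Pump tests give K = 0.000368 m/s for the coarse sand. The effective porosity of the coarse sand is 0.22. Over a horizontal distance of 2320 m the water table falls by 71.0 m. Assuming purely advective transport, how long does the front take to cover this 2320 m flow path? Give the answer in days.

525

Convert K: 0.000368 m/s × 86400 = 31.80 m/day.
Hydraulic gradient i = Δh / L = 71.0 / 2320 = 0.03060.
Darcy flux q = K · i = 31.80 × 0.03060 = 0.9730 m/day.
Seepage velocity v = q / n_e = 0.9730 / 0.22 = 4.423 m/day.
Travel time t = L / v = 2320 / 4.423 = 524.5 days.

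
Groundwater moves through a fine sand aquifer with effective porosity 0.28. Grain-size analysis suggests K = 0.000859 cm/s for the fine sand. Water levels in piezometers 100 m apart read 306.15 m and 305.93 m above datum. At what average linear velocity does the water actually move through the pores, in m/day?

Convert K: 0.000859 cm/s × 864 = 0.7422 m/day.
Hydraulic gradient i = (306.15 − 305.93) / 100 = 0.22 / 100 = 0.002200.
Darcy flux q = K · i = 0.7422 × 0.002200 = 0.001633 m/day.
Seepage velocity v = q / n_e = 0.001633 / 0.28 = 0.005831 m/day.

0.00583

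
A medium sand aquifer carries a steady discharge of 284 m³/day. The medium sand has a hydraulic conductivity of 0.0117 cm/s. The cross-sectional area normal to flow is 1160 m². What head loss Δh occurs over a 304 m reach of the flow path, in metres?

7.36

Convert K: 0.0117 cm/s × 864 = 10.11 m/day.
From Q = K·A·i, i = Q / (K·A) = 284 / (10.11 × 1160) = 0.02422.
Head loss Δh = i · L = 0.02422 × 304 = 7.363 m.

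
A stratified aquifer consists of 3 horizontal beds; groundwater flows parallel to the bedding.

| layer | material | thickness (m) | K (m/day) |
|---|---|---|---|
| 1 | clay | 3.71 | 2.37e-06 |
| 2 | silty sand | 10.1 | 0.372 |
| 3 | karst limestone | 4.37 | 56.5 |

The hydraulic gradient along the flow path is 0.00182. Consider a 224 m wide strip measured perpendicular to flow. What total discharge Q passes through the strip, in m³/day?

102

Flow is parallel to layering, so each bed carries its own Darcy discharge and the transmissivities add.
Σ(K_i·b_i) = 2.37e-06×3.71 + 0.372×10.1 + 56.5×4.37 = 250.7 m²/day.
Hydraulic gradient i = 0.00182.
Q = Σ(K_i·b_i) · W · i = 250.7 × 224 × 0.001820 = 102.2 m³/day.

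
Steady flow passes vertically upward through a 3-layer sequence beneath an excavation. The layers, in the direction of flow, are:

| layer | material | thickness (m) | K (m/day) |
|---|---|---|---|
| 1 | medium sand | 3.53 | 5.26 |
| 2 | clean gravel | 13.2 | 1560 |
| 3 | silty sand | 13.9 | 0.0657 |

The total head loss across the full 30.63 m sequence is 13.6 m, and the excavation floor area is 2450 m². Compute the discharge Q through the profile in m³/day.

Flow is perpendicular to layering, so the layers act in series and the equivalent K is the thickness-weighted harmonic mean.
Total thickness L = 3.53 + 13.2 + 13.9 = 30.63 m.
Σ(b_i/K_i) = 3.53/5.26 + 13.2/1560 + 13.9/0.0657 = 212.2 d.
K_eq = L / Σ(b_i/K_i) = 30.63 / 212.2 = 0.1443 m/day.
Q = K_eq · A · (Δh/L) = 0.1443 × 2450 × (13.6/30.63) = 157.0 m³/day.

157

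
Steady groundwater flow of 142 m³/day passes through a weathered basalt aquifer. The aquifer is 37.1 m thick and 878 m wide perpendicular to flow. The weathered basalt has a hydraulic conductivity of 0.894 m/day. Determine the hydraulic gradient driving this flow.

Cross-sectional area A = 878 × 37.1 = 32574 m².
From Q = K·A·i, i = Q / (K·A) = 142 / (0.8940 × 32574) = 0.004876.

0.00488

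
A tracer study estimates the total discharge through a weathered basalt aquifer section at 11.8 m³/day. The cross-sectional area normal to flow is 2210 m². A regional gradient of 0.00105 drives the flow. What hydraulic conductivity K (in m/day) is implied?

5.09

Hydraulic gradient i = 0.00105.
From Q = K·A·i, K = Q / (A·i) = 11.8 / (2210 × 0.001050) = 5.085 m/day.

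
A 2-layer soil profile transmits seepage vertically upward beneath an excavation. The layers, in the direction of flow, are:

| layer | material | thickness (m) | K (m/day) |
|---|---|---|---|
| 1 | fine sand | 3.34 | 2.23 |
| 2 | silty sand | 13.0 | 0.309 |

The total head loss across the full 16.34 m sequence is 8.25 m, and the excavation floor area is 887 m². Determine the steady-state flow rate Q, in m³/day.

Flow is perpendicular to layering, so the layers act in series and the equivalent K is the thickness-weighted harmonic mean.
Total thickness L = 3.34 + 13.0 = 16.34 m.
Σ(b_i/K_i) = 3.34/2.23 + 13.0/0.309 = 43.57 d.
K_eq = L / Σ(b_i/K_i) = 16.34 / 43.57 = 0.3750 m/day.
Q = K_eq · A · (Δh/L) = 0.3750 × 887 × (8.25/16.34) = 168.0 m³/day.

168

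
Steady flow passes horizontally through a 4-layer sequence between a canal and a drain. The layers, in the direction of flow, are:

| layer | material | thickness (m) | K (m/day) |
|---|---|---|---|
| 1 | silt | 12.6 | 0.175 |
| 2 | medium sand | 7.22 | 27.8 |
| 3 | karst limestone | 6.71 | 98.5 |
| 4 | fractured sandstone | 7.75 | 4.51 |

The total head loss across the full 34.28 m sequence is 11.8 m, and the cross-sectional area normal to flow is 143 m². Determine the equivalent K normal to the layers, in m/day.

0.463

Flow is perpendicular to layering, so the layers act in series and the equivalent K is the thickness-weighted harmonic mean.
Total thickness L = 12.6 + 7.22 + 6.71 + 7.75 = 34.28 m.
Σ(b_i/K_i) = 12.6/0.175 + 7.22/27.8 + 6.71/98.5 + 7.75/4.51 = 74.05 d.
K_eq = L / Σ(b_i/K_i) = 34.28 / 74.05 = 0.4630 m/day.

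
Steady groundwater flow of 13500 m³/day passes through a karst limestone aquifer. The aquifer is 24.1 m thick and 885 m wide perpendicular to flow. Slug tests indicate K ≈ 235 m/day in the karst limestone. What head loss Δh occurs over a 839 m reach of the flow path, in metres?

2.26

Cross-sectional area A = 885 × 24.1 = 21328 m².
From Q = K·A·i, i = Q / (K·A) = 13500 / (235.0 × 21328) = 0.002693.
Head loss Δh = i · L = 0.002693 × 839 = 2.260 m.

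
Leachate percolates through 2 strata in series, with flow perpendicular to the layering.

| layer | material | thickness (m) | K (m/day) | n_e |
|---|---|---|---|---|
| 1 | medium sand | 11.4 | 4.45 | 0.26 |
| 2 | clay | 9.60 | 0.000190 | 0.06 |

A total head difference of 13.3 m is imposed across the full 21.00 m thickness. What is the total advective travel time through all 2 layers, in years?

With flow normal to the layers, continuity requires the same specific discharge q through every layer.
Σ(b_i/K_i) = 11.4/4.45 + 9.60/0.000190 = 50529 d.
q = Δh / Σ(b_i/K_i) = 13.3 / 50529 = 0.0002632 m/day.
In each layer the seepage velocity is v_i = q/n_i, so the layer transit time is t_i = b_i·n_i / q:
  layer 1 (medium sand): t_1 = 11.4 × 0.26 / 0.0002632 = 11261 d
  layer 2 (clay): t_2 = 9.60 × 0.06 / 0.0002632 = 2188 d
Total t = Σ t_i = 13449 days = 36.82 years.

36.8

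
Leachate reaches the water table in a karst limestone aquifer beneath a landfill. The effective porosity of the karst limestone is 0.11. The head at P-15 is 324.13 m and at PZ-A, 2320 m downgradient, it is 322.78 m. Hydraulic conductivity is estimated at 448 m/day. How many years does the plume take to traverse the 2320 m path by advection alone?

2.68

Hydraulic gradient i = (324.13 − 322.78) / 2320 = 1.35 / 2320 = 0.0005819.
Darcy flux q = K · i = 448.0 × 0.0005819 = 0.2607 m/day.
Seepage velocity v = q / n_e = 0.2607 / 0.11 = 2.370 m/day.
Travel time t = L / v = 2320 / 2.370 = 978.9 days = 2.680 years.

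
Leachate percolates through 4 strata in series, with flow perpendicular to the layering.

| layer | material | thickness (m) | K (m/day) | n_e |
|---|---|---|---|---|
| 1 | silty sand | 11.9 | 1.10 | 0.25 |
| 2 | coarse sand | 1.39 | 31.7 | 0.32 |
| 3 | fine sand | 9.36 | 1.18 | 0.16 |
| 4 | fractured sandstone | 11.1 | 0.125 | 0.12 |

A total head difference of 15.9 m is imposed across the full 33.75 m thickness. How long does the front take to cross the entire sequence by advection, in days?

With flow normal to the layers, continuity requires the same specific discharge q through every layer.
Σ(b_i/K_i) = 11.9/1.10 + 1.39/31.7 + 9.36/1.18 + 11.1/0.125 = 107.6 d.
q = Δh / Σ(b_i/K_i) = 15.9 / 107.6 = 0.1478 m/day.
In each layer the seepage velocity is v_i = q/n_i, so the layer transit time is t_i = b_i·n_i / q:
  layer 1 (silty sand): t_1 = 11.9 × 0.25 / 0.1478 = 20.13 d
  layer 2 (coarse sand): t_2 = 1.39 × 0.32 / 0.1478 = 3.010 d
  layer 3 (fine sand): t_3 = 9.36 × 0.16 / 0.1478 = 10.13 d
  layer 4 (fractured sandstone): t_4 = 11.1 × 0.12 / 0.1478 = 9.014 d
Total t = Σ t_i = 42.29 days.

42.3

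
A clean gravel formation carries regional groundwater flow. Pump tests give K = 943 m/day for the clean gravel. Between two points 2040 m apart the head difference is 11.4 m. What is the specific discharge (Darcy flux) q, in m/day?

5.27

Hydraulic gradient i = Δh / L = 11.4 / 2040 = 0.005588.
Specific discharge q = K · i = 943.0 × 0.005588 = 5.270 m/day.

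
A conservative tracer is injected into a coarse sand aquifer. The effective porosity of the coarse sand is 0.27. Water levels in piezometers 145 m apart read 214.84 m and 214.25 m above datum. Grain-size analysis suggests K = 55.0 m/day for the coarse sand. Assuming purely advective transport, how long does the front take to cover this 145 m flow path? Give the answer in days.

Hydraulic gradient i = (214.84 − 214.25) / 145 = 0.59 / 145 = 0.004069.
Darcy flux q = K · i = 55.00 × 0.004069 = 0.2238 m/day.
Seepage velocity v = q / n_e = 0.2238 / 0.27 = 0.8289 m/day.
Travel time t = L / v = 145 / 0.8289 = 174.9 days.

175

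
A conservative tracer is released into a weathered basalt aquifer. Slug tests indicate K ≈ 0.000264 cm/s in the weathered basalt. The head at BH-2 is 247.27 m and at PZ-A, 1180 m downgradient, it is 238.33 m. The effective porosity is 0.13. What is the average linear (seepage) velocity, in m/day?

0.0133

Convert K: 0.000264 cm/s × 864 = 0.2281 m/day.
Hydraulic gradient i = (247.27 − 238.33) / 1180 = 8.94 / 1180 = 0.007576.
Darcy flux q = K · i = 0.2281 × 0.007576 = 0.001728 m/day.
Seepage velocity v = q / n_e = 0.001728 / 0.13 = 0.01329 m/day.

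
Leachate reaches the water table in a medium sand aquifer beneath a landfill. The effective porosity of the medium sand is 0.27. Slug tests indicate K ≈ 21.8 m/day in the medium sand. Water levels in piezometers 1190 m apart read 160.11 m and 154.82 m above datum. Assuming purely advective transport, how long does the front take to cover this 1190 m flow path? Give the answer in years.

Hydraulic gradient i = (160.11 − 154.82) / 1190 = 5.29 / 1190 = 0.004445.
Darcy flux q = K · i = 21.80 × 0.004445 = 0.09691 m/day.
Seepage velocity v = q / n_e = 0.09691 / 0.27 = 0.3589 m/day.
Travel time t = L / v = 1190 / 0.3589 = 3315 days = 9.077 years.

9.08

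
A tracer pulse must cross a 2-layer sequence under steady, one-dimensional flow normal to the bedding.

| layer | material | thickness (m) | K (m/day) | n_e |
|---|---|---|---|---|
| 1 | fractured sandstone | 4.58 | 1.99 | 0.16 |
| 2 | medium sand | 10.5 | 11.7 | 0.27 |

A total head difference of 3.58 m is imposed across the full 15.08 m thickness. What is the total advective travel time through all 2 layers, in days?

3.19

With flow normal to the layers, continuity requires the same specific discharge q through every layer.
Σ(b_i/K_i) = 4.58/1.99 + 10.5/11.7 = 3.199 d.
q = Δh / Σ(b_i/K_i) = 3.58 / 3.199 = 1.119 m/day.
In each layer the seepage velocity is v_i = q/n_i, so the layer transit time is t_i = b_i·n_i / q:
  layer 1 (fractured sandstone): t_1 = 4.58 × 0.16 / 1.119 = 0.6548 d
  layer 2 (medium sand): t_2 = 10.5 × 0.27 / 1.119 = 2.533 d
Total t = Σ t_i = 3.188 days.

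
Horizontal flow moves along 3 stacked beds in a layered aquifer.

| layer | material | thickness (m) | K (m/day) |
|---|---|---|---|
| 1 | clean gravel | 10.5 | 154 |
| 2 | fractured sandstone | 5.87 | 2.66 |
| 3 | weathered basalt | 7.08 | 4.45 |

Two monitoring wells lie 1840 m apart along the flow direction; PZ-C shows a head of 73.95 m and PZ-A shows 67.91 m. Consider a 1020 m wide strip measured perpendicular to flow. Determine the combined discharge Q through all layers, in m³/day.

Flow is parallel to layering, so each bed carries its own Darcy discharge and the transmissivities add.
Σ(K_i·b_i) = 154×10.5 + 2.66×5.87 + 4.45×7.08 = 1664 m²/day.
Hydraulic gradient i = (73.95 − 67.91) / 1840 = 6.04 / 1840 = 0.003283.
Q = Σ(K_i·b_i) · W · i = 1664 × 1020 × 0.003283 = 5572 m³/day.

5570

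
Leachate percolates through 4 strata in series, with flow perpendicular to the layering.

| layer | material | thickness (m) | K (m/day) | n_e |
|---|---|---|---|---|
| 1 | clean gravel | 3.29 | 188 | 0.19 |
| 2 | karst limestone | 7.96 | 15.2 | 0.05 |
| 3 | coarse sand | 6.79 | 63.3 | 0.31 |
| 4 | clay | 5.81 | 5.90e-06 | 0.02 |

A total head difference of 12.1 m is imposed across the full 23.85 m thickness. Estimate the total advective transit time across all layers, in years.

723

With flow normal to the layers, continuity requires the same specific discharge q through every layer.
Σ(b_i/K_i) = 3.29/188 + 7.96/15.2 + 6.79/63.3 + 5.81/5.90e-06 = 9.847e+05 d.
q = Δh / Σ(b_i/K_i) = 12.1 / 9.847e+05 = 1.229e-05 m/day.
In each layer the seepage velocity is v_i = q/n_i, so the layer transit time is t_i = b_i·n_i / q:
  layer 1 (clean gravel): t_1 = 3.29 × 0.19 / 1.229e-05 = 50873 d
  layer 2 (karst limestone): t_2 = 7.96 × 0.05 / 1.229e-05 = 32391 d
  layer 3 (coarse sand): t_3 = 6.79 × 0.31 / 1.229e-05 = 1.713e+05 d
  layer 4 (clay): t_4 = 5.81 × 0.02 / 1.229e-05 = 9457 d
Total t = Σ t_i = 2.640e+05 days = 722.9 years.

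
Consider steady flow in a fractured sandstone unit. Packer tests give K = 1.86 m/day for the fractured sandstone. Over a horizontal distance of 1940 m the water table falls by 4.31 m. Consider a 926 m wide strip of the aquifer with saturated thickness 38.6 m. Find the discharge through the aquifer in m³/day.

Cross-sectional area A = 926 × 38.6 = 35744 m².
Hydraulic gradient i = Δh / L = 4.31 / 1940 = 0.002222.
Darcy's law: Q = K · A · i = 1.860 × 35744 × 0.002222 = 147.7 m³/day.

148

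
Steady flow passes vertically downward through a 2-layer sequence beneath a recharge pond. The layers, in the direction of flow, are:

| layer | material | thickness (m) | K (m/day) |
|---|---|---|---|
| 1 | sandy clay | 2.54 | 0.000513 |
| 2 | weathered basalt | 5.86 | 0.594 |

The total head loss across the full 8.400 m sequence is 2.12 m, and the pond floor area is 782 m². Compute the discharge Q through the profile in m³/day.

Flow is perpendicular to layering, so the layers act in series and the equivalent K is the thickness-weighted harmonic mean.
Total thickness L = 2.54 + 5.86 = 8.400 m.
Σ(b_i/K_i) = 2.54/0.000513 + 5.86/0.594 = 4961 d.
K_eq = L / Σ(b_i/K_i) = 8.400 / 4961 = 0.001693 m/day.
Q = K_eq · A · (Δh/L) = 0.001693 × 782 × (2.12/8.400) = 0.3342 m³/day.

0.334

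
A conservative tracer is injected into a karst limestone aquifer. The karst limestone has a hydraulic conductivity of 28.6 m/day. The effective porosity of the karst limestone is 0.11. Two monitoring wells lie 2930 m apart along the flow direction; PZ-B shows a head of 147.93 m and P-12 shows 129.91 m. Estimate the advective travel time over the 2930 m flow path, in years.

5.02

Hydraulic gradient i = (147.93 − 129.91) / 2930 = 18.02 / 2930 = 0.006150.
Darcy flux q = K · i = 28.60 × 0.006150 = 0.1759 m/day.
Seepage velocity v = q / n_e = 0.1759 / 0.11 = 1.599 m/day.
Travel time t = L / v = 2930 / 1.599 = 1832 days = 5.017 years.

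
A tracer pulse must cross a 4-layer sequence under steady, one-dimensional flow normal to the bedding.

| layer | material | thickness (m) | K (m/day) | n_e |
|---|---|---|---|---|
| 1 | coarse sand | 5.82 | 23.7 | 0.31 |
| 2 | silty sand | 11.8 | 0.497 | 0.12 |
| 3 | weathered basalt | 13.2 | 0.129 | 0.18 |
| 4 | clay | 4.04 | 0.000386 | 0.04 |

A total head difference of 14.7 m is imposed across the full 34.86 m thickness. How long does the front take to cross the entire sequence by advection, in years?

11.4

With flow normal to the layers, continuity requires the same specific discharge q through every layer.
Σ(b_i/K_i) = 5.82/23.7 + 11.8/0.497 + 13.2/0.129 + 4.04/0.000386 = 10593 d.
q = Δh / Σ(b_i/K_i) = 14.7 / 10593 = 0.001388 m/day.
In each layer the seepage velocity is v_i = q/n_i, so the layer transit time is t_i = b_i·n_i / q:
  layer 1 (coarse sand): t_1 = 5.82 × 0.31 / 0.001388 = 1300 d
  layer 2 (silty sand): t_2 = 11.8 × 0.12 / 0.001388 = 1020 d
  layer 3 (weathered basalt): t_3 = 13.2 × 0.18 / 0.001388 = 1712 d
  layer 4 (clay): t_4 = 4.04 × 0.04 / 0.001388 = 116.4 d
Total t = Σ t_i = 4149 days = 11.36 years.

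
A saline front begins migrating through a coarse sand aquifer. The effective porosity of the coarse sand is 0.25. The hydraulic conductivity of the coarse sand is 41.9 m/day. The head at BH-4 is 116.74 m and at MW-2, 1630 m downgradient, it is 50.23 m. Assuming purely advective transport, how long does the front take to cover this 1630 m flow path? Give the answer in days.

238

Hydraulic gradient i = (116.74 − 50.23) / 1630 = 66.51 / 1630 = 0.04080.
Darcy flux q = K · i = 41.90 × 0.04080 = 1.710 m/day.
Seepage velocity v = q / n_e = 1.710 / 0.25 = 6.839 m/day.
Travel time t = L / v = 1630 / 6.839 = 238.3 days.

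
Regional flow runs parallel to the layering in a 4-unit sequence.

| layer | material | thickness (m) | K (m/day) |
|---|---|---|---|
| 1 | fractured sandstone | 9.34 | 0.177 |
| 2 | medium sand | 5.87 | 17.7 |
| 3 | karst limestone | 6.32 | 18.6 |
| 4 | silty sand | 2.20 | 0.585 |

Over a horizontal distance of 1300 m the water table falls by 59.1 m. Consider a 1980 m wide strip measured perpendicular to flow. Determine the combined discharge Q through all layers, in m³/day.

Flow is parallel to layering, so each bed carries its own Darcy discharge and the transmissivities add.
Σ(K_i·b_i) = 0.177×9.34 + 17.7×5.87 + 18.6×6.32 + 0.585×2.20 = 224.4 m²/day.
Hydraulic gradient i = Δh / L = 59.1 / 1300 = 0.04546.
Q = Σ(K_i·b_i) · W · i = 224.4 × 1980 × 0.04546 = 20198 m³/day.

20200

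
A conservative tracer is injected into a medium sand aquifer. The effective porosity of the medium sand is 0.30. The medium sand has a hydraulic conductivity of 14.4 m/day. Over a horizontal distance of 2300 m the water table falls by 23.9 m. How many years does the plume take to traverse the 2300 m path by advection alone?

Hydraulic gradient i = Δh / L = 23.9 / 2300 = 0.01039.
Darcy flux q = K · i = 14.40 × 0.01039 = 0.1496 m/day.
Seepage velocity v = q / n_e = 0.1496 / 0.30 = 0.4988 m/day.
Travel time t = L / v = 2300 / 0.4988 = 4611 days = 12.62 years.

12.6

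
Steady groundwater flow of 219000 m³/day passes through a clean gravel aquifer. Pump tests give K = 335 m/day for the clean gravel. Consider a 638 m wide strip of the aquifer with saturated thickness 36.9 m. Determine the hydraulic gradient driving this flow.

Cross-sectional area A = 638 × 36.9 = 23542 m².
From Q = K·A·i, i = Q / (K·A) = 219000 / (335.0 × 23542) = 0.02777.

0.0278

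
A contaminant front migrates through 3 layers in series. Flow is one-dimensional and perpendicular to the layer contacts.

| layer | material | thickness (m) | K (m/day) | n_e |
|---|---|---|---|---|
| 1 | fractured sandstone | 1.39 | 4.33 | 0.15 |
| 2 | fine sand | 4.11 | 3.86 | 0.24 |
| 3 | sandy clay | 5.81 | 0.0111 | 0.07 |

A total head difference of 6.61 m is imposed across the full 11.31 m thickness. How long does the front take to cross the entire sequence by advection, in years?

With flow normal to the layers, continuity requires the same specific discharge q through every layer.
Σ(b_i/K_i) = 1.39/4.33 + 4.11/3.86 + 5.81/0.0111 = 524.8 d.
q = Δh / Σ(b_i/K_i) = 6.61 / 524.8 = 0.01260 m/day.
In each layer the seepage velocity is v_i = q/n_i, so the layer transit time is t_i = b_i·n_i / q:
  layer 1 (fractured sandstone): t_1 = 1.39 × 0.15 / 0.01260 = 16.55 d
  layer 2 (fine sand): t_2 = 4.11 × 0.24 / 0.01260 = 78.32 d
  layer 3 (sandy clay): t_3 = 5.81 × 0.07 / 0.01260 = 32.29 d
Total t = Σ t_i = 127.2 days = 0.3481 years.

0.348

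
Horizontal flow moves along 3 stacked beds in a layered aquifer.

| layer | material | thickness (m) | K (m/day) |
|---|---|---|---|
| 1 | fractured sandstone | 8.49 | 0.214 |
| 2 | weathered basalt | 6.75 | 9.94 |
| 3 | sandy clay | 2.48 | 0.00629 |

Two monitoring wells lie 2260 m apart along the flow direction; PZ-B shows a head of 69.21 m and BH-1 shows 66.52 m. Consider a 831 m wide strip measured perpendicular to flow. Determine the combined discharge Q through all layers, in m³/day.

Flow is parallel to layering, so each bed carries its own Darcy discharge and the transmissivities add.
Σ(K_i·b_i) = 0.214×8.49 + 9.94×6.75 + 0.00629×2.48 = 68.93 m²/day.
Hydraulic gradient i = (69.21 − 66.52) / 2260 = 2.69 / 2260 = 0.001190.
Q = Σ(K_i·b_i) · W · i = 68.93 × 831 × 0.001190 = 68.18 m³/day.

68.2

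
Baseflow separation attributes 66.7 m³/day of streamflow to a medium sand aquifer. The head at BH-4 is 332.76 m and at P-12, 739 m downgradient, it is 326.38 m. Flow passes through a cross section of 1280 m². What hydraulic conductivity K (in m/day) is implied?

6.04

Hydraulic gradient i = (332.76 − 326.38) / 739 = 6.38 / 739 = 0.008633.
From Q = K·A·i, K = Q / (A·i) = 66.7 / (1280 × 0.008633) = 6.036 m/day.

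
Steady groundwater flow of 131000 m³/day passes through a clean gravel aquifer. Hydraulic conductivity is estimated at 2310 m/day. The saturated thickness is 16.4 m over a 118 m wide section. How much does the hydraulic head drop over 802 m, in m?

23.5

Cross-sectional area A = 118 × 16.4 = 1935 m².
From Q = K·A·i, i = Q / (K·A) = 131000 / (2310 × 1935) = 0.02930.
Head loss Δh = i · L = 0.02930 × 802 = 23.50 m.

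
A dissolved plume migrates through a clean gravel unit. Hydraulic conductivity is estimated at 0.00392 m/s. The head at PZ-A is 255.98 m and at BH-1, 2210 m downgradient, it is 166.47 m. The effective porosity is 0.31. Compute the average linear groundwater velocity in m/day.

44.3

Convert K: 0.00392 m/s × 86400 = 338.7 m/day.
Hydraulic gradient i = (255.98 − 166.47) / 2210 = 89.51 / 2210 = 0.04050.
Darcy flux q = K · i = 338.7 × 0.04050 = 13.72 m/day.
Seepage velocity v = q / n_e = 13.72 / 0.31 = 44.25 m/day.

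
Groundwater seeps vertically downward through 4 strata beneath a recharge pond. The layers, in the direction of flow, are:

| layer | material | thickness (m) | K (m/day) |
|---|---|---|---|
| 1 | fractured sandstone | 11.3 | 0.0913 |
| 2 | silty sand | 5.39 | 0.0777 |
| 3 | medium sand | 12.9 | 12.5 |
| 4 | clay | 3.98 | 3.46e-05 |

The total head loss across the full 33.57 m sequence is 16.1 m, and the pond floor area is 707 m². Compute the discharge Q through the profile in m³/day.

Flow is perpendicular to layering, so the layers act in series and the equivalent K is the thickness-weighted harmonic mean.
Total thickness L = 11.3 + 5.39 + 12.9 + 3.98 = 33.57 m.
Σ(b_i/K_i) = 11.3/0.0913 + 5.39/0.0777 + 12.9/12.5 + 3.98/3.46e-05 = 1.152e+05 d.
K_eq = L / Σ(b_i/K_i) = 33.57 / 1.152e+05 = 0.0002913 m/day.
Q = K_eq · A · (Δh/L) = 0.0002913 × 707 × (16.1/33.57) = 0.09879 m³/day.

0.0988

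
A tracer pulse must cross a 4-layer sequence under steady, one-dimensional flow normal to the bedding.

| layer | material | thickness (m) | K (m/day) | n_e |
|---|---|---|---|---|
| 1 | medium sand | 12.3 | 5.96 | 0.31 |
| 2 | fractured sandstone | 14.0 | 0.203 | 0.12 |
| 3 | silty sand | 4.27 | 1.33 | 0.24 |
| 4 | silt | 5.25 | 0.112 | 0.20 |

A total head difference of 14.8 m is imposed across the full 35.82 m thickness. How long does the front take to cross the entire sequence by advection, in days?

61.9

With flow normal to the layers, continuity requires the same specific discharge q through every layer.
Σ(b_i/K_i) = 12.3/5.96 + 14.0/0.203 + 4.27/1.33 + 5.25/0.112 = 121.1 d.
q = Δh / Σ(b_i/K_i) = 14.8 / 121.1 = 0.1222 m/day.
In each layer the seepage velocity is v_i = q/n_i, so the layer transit time is t_i = b_i·n_i / q:
  layer 1 (medium sand): t_1 = 12.3 × 0.31 / 0.1222 = 31.20 d
  layer 2 (fractured sandstone): t_2 = 14.0 × 0.12 / 0.1222 = 13.75 d
  layer 3 (silty sand): t_3 = 4.27 × 0.24 / 0.1222 = 8.386 d
  layer 4 (silt): t_4 = 5.25 × 0.20 / 0.1222 = 8.593 d
Total t = Σ t_i = 61.93 days.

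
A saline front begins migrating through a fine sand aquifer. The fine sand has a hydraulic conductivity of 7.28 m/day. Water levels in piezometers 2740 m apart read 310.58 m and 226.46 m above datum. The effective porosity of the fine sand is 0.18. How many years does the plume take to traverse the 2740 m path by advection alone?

6.04

Hydraulic gradient i = (310.58 − 226.46) / 2740 = 84.12 / 2740 = 0.03070.
Darcy flux q = K · i = 7.280 × 0.03070 = 0.2235 m/day.
Seepage velocity v = q / n_e = 0.2235 / 0.18 = 1.242 m/day.
Travel time t = L / v = 2740 / 1.242 = 2207 days = 6.042 years.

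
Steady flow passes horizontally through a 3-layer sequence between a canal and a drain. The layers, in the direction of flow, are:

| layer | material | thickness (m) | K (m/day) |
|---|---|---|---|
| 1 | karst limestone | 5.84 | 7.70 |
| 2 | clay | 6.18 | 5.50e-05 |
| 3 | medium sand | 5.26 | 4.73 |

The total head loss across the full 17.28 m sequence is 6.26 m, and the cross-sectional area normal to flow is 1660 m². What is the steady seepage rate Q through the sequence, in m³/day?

Flow is perpendicular to layering, so the layers act in series and the equivalent K is the thickness-weighted harmonic mean.
Total thickness L = 5.84 + 6.18 + 5.26 = 17.28 m.
Σ(b_i/K_i) = 5.84/7.70 + 6.18/5.50e-05 + 5.26/4.73 = 1.124e+05 d.
K_eq = L / Σ(b_i/K_i) = 17.28 / 1.124e+05 = 0.0001538 m/day.
Q = K_eq · A · (Δh/L) = 0.0001538 × 1660 × (6.26/17.28) = 0.09248 m³/day.

0.0925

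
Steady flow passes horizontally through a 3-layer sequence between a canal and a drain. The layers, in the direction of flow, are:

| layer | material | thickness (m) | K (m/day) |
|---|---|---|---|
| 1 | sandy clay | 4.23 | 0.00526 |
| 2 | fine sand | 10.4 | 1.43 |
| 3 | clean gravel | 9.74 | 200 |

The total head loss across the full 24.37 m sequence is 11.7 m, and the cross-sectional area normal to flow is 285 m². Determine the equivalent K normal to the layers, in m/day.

0.0300

Flow is perpendicular to layering, so the layers act in series and the equivalent K is the thickness-weighted harmonic mean.
Total thickness L = 4.23 + 10.4 + 9.74 = 24.37 m.
Σ(b_i/K_i) = 4.23/0.00526 + 10.4/1.43 + 9.74/200 = 811.5 d.
K_eq = L / Σ(b_i/K_i) = 24.37 / 811.5 = 0.03003 m/day.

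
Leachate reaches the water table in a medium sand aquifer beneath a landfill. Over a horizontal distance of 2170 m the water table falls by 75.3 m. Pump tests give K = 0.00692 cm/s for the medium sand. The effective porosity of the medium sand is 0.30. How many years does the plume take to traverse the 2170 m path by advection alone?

8.59

Convert K: 0.00692 cm/s × 864 = 5.979 m/day.
Hydraulic gradient i = Δh / L = 75.3 / 2170 = 0.03470.
Darcy flux q = K · i = 5.979 × 0.03470 = 0.2075 m/day.
Seepage velocity v = q / n_e = 0.2075 / 0.30 = 0.6916 m/day.
Travel time t = L / v = 2170 / 0.6916 = 3138 days = 8.591 years.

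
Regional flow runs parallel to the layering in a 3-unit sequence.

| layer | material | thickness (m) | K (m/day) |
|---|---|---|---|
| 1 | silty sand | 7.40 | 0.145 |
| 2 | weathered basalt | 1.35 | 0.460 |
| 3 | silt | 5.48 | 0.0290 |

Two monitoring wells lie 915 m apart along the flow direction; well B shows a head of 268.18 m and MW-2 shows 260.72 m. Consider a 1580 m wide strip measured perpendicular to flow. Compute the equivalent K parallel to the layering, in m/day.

Flow is parallel to layering, so each bed carries its own Darcy discharge and the transmissivities add.
Σ(K_i·b_i) = 0.145×7.40 + 0.460×1.35 + 0.0290×5.48 = 1.853 m²/day.
Total thickness b = 14.23 m, so K_eq = Σ(K_i·b_i)/b = 0.1302 m/day.

0.130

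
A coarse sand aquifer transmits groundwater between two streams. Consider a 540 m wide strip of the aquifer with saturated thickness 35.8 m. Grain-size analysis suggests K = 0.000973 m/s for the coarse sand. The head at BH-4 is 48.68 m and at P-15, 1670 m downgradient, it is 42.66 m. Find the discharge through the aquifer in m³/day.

Convert K: 0.000973 m/s × 86400 = 84.07 m/day.
Cross-sectional area A = 540 × 35.8 = 19332 m².
Hydraulic gradient i = (48.68 − 42.66) / 1670 = 6.02 / 1670 = 0.003605.
Darcy's law: Q = K · A · i = 84.07 × 19332 × 0.003605 = 5858 m³/day.

5860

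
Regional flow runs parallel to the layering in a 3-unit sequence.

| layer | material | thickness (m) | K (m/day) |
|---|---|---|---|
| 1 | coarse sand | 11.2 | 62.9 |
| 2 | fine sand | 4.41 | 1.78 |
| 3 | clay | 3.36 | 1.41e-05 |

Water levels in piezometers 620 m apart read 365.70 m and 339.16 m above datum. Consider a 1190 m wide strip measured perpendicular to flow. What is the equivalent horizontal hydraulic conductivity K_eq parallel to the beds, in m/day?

37.6

Flow is parallel to layering, so each bed carries its own Darcy discharge and the transmissivities add.
Σ(K_i·b_i) = 62.9×11.2 + 1.78×4.41 + 1.41e-05×3.36 = 712.3 m²/day.
Total thickness b = 18.97 m, so K_eq = Σ(K_i·b_i)/b = 37.55 m/day.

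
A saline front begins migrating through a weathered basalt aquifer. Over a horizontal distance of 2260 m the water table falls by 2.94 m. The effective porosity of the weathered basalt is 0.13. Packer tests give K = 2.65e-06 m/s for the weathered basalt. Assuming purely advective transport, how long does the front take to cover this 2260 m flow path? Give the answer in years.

2700

Convert K: 2.65e-06 m/s × 86400 = 0.2290 m/day.
Hydraulic gradient i = Δh / L = 2.94 / 2260 = 0.001301.
Darcy flux q = K · i = 0.2290 × 0.001301 = 0.0002979 m/day.
Seepage velocity v = q / n_e = 0.0002979 / 0.13 = 0.002291 m/day.
Travel time t = L / v = 2260 / 0.002291 = 9.864e+05 days = 2701 years.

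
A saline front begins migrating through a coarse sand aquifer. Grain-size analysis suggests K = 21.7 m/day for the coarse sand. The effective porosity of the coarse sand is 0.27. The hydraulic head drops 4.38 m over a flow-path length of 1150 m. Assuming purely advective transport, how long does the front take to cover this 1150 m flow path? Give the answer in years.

Hydraulic gradient i = Δh / L = 4.38 / 1150 = 0.003809.
Darcy flux q = K · i = 21.70 × 0.003809 = 0.08265 m/day.
Seepage velocity v = q / n_e = 0.08265 / 0.27 = 0.3061 m/day.
Travel time t = L / v = 1150 / 0.3061 = 3757 days = 10.29 years.

10.3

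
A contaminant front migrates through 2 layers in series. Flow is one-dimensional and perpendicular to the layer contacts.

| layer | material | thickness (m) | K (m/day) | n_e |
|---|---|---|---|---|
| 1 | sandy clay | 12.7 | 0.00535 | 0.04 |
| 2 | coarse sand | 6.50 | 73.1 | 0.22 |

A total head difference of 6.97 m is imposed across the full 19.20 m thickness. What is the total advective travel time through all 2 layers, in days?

660

With flow normal to the layers, continuity requires the same specific discharge q through every layer.
Σ(b_i/K_i) = 12.7/0.00535 + 6.50/73.1 = 2374 d.
q = Δh / Σ(b_i/K_i) = 6.97 / 2374 = 0.002936 m/day.
In each layer the seepage velocity is v_i = q/n_i, so the layer transit time is t_i = b_i·n_i / q:
  layer 1 (sandy clay): t_1 = 12.7 × 0.04 / 0.002936 = 173.0 d
  layer 2 (coarse sand): t_2 = 6.50 × 0.22 / 0.002936 = 487.0 d
Total t = Σ t_i = 660.1 days.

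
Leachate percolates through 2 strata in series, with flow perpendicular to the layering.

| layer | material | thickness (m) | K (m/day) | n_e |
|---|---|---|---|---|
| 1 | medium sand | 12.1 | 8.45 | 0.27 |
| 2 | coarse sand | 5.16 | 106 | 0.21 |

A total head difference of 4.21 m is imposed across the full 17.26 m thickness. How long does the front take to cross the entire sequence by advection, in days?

With flow normal to the layers, continuity requires the same specific discharge q through every layer.
Σ(b_i/K_i) = 12.1/8.45 + 5.16/106 = 1.481 d.
q = Δh / Σ(b_i/K_i) = 4.21 / 1.481 = 2.843 m/day.
In each layer the seepage velocity is v_i = q/n_i, so the layer transit time is t_i = b_i·n_i / q:
  layer 1 (medium sand): t_1 = 12.1 × 0.27 / 2.843 = 1.149 d
  layer 2 (coarse sand): t_2 = 5.16 × 0.21 / 2.843 = 0.3811 d
Total t = Σ t_i = 1.530 days.

1.53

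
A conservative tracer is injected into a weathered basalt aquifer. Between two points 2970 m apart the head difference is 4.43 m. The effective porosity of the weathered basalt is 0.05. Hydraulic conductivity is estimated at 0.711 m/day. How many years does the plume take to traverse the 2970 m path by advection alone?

383

Hydraulic gradient i = Δh / L = 4.43 / 2970 = 0.001492.
Darcy flux q = K · i = 0.7110 × 0.001492 = 0.001061 m/day.
Seepage velocity v = q / n_e = 0.001061 / 0.05 = 0.02121 m/day.
Travel time t = L / v = 2970 / 0.02121 = 1.400e+05 days = 383.4 years.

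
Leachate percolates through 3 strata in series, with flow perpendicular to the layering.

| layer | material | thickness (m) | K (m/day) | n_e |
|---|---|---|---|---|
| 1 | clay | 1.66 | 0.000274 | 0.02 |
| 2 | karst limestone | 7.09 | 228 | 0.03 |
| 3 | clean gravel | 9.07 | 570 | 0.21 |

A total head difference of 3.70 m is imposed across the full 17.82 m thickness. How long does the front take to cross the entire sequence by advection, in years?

With flow normal to the layers, continuity requires the same specific discharge q through every layer.
Σ(b_i/K_i) = 1.66/0.000274 + 7.09/228 + 9.07/570 = 6058 d.
q = Δh / Σ(b_i/K_i) = 3.70 / 6058 = 0.0006107 m/day.
In each layer the seepage velocity is v_i = q/n_i, so the layer transit time is t_i = b_i·n_i / q:
  layer 1 (clay): t_1 = 1.66 × 0.02 / 0.0006107 = 54.36 d
  layer 2 (karst limestone): t_2 = 7.09 × 0.03 / 0.0006107 = 348.3 d
  layer 3 (clean gravel): t_3 = 9.07 × 0.21 / 0.0006107 = 3119 d
Total t = Σ t_i = 3521 days = 9.641 years.

9.64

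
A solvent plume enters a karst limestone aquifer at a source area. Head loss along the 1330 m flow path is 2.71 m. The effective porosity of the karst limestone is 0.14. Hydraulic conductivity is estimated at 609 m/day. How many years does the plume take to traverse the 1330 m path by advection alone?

0.411

Hydraulic gradient i = Δh / L = 2.71 / 1330 = 0.002038.
Darcy flux q = K · i = 609.0 × 0.002038 = 1.241 m/day.
Seepage velocity v = q / n_e = 1.241 / 0.14 = 8.864 m/day.
Travel time t = L / v = 1330 / 8.864 = 150.1 days = 0.4108 years.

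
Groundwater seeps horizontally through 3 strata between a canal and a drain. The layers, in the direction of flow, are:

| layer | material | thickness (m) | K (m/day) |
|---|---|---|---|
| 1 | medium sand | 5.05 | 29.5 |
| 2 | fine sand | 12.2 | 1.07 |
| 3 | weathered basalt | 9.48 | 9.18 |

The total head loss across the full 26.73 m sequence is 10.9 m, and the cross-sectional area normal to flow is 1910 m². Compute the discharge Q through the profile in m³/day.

1650

Flow is perpendicular to layering, so the layers act in series and the equivalent K is the thickness-weighted harmonic mean.
Total thickness L = 5.05 + 12.2 + 9.48 = 26.73 m.
Σ(b_i/K_i) = 5.05/29.5 + 12.2/1.07 + 9.48/9.18 = 12.61 d.
K_eq = L / Σ(b_i/K_i) = 26.73 / 12.61 = 2.120 m/day.
Q = K_eq · A · (Δh/L) = 2.120 × 1910 × (10.9/26.73) = 1652 m³/day.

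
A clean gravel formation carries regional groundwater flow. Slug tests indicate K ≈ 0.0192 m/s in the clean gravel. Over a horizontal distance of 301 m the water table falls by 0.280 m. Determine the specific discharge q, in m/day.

1.54

Convert K: 0.0192 m/s × 86400 = 1659 m/day.
Hydraulic gradient i = Δh / L = 0.280 / 301 = 0.0009302.
Specific discharge q = K · i = 1659 × 0.0009302 = 1.543 m/day.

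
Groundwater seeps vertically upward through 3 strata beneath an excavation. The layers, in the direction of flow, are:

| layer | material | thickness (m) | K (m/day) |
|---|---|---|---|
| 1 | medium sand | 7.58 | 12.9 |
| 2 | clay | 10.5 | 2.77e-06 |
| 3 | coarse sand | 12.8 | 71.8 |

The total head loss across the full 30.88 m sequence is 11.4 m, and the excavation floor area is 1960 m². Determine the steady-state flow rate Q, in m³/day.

0.00589

Flow is perpendicular to layering, so the layers act in series and the equivalent K is the thickness-weighted harmonic mean.
Total thickness L = 7.58 + 10.5 + 12.8 = 30.88 m.
Σ(b_i/K_i) = 7.58/12.9 + 10.5/2.77e-06 + 12.8/71.8 = 3.791e+06 d.
K_eq = L / Σ(b_i/K_i) = 30.88 / 3.791e+06 = 8.146e-06 m/day.
Q = K_eq · A · (Δh/L) = 8.146e-06 × 1960 × (11.4/30.88) = 0.005895 m³/day.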